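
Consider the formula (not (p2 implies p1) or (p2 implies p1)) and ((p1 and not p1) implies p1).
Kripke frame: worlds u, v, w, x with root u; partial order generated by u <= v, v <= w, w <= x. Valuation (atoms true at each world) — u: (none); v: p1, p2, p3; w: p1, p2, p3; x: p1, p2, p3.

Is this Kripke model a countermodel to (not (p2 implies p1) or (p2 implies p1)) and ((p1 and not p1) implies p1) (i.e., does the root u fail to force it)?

u forces (not (p2 implies p1) or (p2 implies p1)) and ((p1 and not p1) implies p1) since u forces both conjuncts.
So the root u forces (not (p2 implies p1) or (p2 implies p1)) and ((p1 and not p1) implies p1); the model is not a countermodel.

No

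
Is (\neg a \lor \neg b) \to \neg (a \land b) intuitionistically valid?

This is a constructively valid De Morgan direction (disjunction of negations to negated conjunction), which is intuitionistically derivable.
If \neg a holds at a world then no accessible world forces a, hence none forces a \land b; likewise for \neg b.

Yes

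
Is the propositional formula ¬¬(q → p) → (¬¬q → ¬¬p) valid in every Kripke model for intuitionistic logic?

This is the distribution of double negation over implication, which is intuitionistically derivable.
Assume ¬¬(q → p) and ¬¬q; suppose ¬p. Then q → p would give ¬q (by contraposition), contradicting ¬¬q; so ¬(q → p), contradicting ¬¬(q → p). Hence ¬¬p.

Yes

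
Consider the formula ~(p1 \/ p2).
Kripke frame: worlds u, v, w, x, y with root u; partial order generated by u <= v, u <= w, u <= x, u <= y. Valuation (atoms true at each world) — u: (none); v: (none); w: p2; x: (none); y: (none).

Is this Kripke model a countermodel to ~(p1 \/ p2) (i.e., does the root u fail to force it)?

Yes

u ||-/- ~(p1 \/ p2) since w is accessible from u and w ||- p1 \/ p2.
w ||- p1 \/ p2 via the disjunct p2.
So the root u does not force ~(p1 \/ p2); the model is a countermodel.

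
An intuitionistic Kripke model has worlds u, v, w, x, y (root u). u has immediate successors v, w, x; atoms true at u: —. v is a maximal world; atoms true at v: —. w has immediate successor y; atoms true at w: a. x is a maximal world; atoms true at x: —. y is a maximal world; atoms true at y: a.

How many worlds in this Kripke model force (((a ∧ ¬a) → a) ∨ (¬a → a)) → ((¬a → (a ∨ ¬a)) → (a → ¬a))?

u: does not force it — u ⊮ (((a ∧ ¬a) → a) ∨ (¬a → a)) → ((¬a → (a ∨ ¬a)) → (a → ¬a)): already at u itself, u ⊩ ((a ∧ ¬a) → a) ∨ (¬a → a) but u ⊮ (¬a → (a ∨ ¬a)) → (a → ¬a).
v: forces it.
w: does not force it — w ⊮ (((a ∧ ¬a) → a) ∨ (¬a → a)) → ((¬a → (a ∨ ¬a)) → (a → ¬a)): already at w itself, w ⊩ ((a ∧ ¬a) → a) ∨ (¬a → a) but w ⊮ (¬a → (a ∨ ¬a)) → (a → ¬a).
x: forces it.
y: does not force it — y ⊮ (((a ∧ ¬a) → a) ∨ (¬a → a)) → ((¬a → (a ∨ ¬a)) → (a → ¬a)): already at y itself, y ⊩ ((a ∧ ¬a) → a) ∨ (¬a → a) but y ⊮ (¬a → (a ∨ ¬a)) → (a → ¬a).
Worlds forcing the formula: {v, x}.

2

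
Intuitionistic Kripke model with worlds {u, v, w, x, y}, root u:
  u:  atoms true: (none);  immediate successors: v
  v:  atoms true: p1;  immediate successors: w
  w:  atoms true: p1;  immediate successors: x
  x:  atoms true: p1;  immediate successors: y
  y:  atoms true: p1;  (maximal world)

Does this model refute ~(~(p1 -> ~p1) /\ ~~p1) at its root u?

Yes

u ||-/- ~(~(p1 -> ~p1) /\ ~~p1) since u is accessible from u and u ||- ~(p1 -> ~p1) /\ ~~p1.
u ||- ~(p1 -> ~p1) /\ ~~p1 since u forces both conjuncts.
So the root u does not force ~(~(p1 -> ~p1) /\ ~~p1); the model is a countermodel.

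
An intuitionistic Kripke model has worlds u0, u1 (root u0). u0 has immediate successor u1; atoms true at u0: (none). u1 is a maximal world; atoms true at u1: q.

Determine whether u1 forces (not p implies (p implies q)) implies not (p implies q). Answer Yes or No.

No

u1 does not force (not p implies (p implies q)) implies not (p implies q): already at u1 itself, u1 forces not p implies (p implies q) but u1 does not force not (p implies q).
u1 does not force not (p implies q) since u1 is accessible from u1 and u1 forces p implies q.
u1 forces p implies q vacuously: no world accessible from u1 forces the antecedent p.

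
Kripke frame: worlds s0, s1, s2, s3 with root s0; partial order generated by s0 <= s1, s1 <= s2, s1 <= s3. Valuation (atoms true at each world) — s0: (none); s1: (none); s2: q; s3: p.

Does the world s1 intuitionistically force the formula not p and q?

s1 does not force not p and q since s1 fails not p.

No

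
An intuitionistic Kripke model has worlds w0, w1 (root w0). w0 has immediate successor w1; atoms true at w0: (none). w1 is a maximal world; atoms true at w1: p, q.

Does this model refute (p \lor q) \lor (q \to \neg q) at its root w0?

w0 \nVdash (p \lor q) \lor (q \to \neg q): neither disjunct is forced at w0.
w0 \nVdash p \lor q: neither disjunct is forced at w0.
w0 lacks atom p, so w0 \nVdash p.
So the root w0 does not force (p \lor q) \lor (q \to \neg q); the model is a countermodel.

Yes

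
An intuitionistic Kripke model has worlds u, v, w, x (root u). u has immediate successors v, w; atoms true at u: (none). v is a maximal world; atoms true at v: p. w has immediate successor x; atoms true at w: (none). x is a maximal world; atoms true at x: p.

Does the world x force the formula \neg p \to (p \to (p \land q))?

x \Vdash \neg p \to (p \to (p \land q)) vacuously: no world accessible from x forces the antecedent \neg p.

Yes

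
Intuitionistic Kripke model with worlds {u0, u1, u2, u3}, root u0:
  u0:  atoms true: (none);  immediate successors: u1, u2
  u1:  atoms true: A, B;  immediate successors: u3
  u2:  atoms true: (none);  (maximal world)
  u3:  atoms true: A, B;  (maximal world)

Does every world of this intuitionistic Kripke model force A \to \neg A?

Not every world: u0 \nVdash A \to \neg A.
u0 \nVdash A \to \neg A: at the accessible world u1, u1 \Vdash A but u1 \nVdash \neg A.
u1 \nVdash \neg A since u1 is accessible from u1 and u1 \Vdash A.

No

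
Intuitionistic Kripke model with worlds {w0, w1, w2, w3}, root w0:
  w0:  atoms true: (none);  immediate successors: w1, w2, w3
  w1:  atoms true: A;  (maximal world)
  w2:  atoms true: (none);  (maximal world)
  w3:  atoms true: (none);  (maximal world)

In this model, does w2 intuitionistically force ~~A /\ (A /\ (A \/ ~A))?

No

w2 ||-/- ~~A /\ (A /\ (A \/ ~A)) since w2 fails ~~A.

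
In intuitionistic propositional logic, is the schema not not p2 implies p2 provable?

This is double-negation elimination, which is not intuitionistically valid.
A Kripke countermodel: worlds w0, w1; order generated by w0 <= w1; atoms true at each world — w0:{}; w1:{p2}.
w0 does not force not not p2 implies p2: already at w0 itself, w0 forces not not p2 but w0 does not force p2.
w0 lacks atom p2, so w0 does not force p2.
So the root w0 does not force the formula.

No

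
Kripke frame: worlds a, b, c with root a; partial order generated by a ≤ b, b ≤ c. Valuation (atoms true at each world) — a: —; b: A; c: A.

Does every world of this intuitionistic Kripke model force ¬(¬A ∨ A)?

Not every world: a ⊮ ¬(¬A ∨ A).
a ⊮ ¬(¬A ∨ A) since b is accessible from a and b ⊩ ¬A ∨ A.
b ⊩ ¬A ∨ A via the disjunct A.

No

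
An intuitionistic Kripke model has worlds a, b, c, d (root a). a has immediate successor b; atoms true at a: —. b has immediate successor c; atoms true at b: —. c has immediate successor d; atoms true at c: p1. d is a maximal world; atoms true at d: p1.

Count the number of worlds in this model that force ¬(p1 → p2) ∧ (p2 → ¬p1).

4

a: forces it.
b: forces it.
c: forces it.
d: forces it.
Worlds forcing the formula: {a, b, c, d}.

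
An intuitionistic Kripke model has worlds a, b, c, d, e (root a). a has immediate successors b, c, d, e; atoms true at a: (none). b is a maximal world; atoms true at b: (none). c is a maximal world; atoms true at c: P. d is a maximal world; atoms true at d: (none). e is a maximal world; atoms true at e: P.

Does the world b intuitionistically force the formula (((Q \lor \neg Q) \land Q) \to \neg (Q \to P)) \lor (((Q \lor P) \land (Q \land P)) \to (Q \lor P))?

b \Vdash (((Q \lor \neg Q) \land Q) \to \neg (Q \to P)) \lor (((Q \lor P) \land (Q \land P)) \to (Q \lor P)) via the disjunct ((Q \lor \neg Q) \land Q) \to \neg (Q \to P).

Yes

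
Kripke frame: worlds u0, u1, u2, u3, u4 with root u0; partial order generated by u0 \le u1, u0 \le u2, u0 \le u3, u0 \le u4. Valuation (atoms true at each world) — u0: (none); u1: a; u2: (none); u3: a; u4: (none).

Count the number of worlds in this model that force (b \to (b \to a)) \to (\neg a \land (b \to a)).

u0: does not force it — u0 \nVdash (b \to (b \to a)) \to (\neg a \land (b \to a)): already at u0 itself, u0 \Vdash b \to (b \to a) but u0 \nVdash \neg a \land (b \to a).
u1: does not force it.
u2: forces it.
u3: does not force it.
u4: forces it.
Worlds forcing the formula: {u2, u4}.

2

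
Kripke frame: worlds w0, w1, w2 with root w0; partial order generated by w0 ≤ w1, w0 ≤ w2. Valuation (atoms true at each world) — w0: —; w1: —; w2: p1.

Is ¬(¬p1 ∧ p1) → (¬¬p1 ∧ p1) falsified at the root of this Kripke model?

w0 ⊮ ¬(¬p1 ∧ p1) → (¬¬p1 ∧ p1): already at w0 itself, w0 ⊩ ¬(¬p1 ∧ p1) but w0 ⊮ ¬¬p1 ∧ p1.
w0 ⊮ ¬¬p1 ∧ p1 since w0 fails ¬¬p1.
So the root w0 does not force ¬(¬p1 ∧ p1) → (¬¬p1 ∧ p1); the model is a countermodel.

Yes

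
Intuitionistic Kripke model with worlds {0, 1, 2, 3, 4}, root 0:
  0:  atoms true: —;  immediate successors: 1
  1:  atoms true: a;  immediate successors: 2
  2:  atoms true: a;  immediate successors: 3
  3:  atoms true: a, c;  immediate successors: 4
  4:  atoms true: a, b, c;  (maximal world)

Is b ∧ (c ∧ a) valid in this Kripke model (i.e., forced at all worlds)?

Not every world: 0 ⊮ b ∧ (c ∧ a).
0 ⊮ b ∧ (c ∧ a) since 0 fails b.

No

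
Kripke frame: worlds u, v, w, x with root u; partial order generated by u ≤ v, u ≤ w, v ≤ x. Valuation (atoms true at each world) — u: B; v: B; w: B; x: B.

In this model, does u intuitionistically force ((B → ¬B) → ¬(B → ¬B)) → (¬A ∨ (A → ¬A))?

u ⊩ ((B → ¬B) → ¬(B → ¬B)) → (¬A ∨ (A → ¬A)): every world accessible from u that forces (B → ¬B) → ¬(B → ¬B) (namely u, v, w, x) also forces ¬A ∨ (A → ¬A).

Yes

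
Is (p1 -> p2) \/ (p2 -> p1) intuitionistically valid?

No

This is the Gödel–Dummett linearity axiom, which is not intuitionistically valid.
A Kripke countermodel: worlds a, b, c; order generated by a <= b, a <= c; atoms true at each world — a:{}; b:{p1}; c:{p2}.
a ||-/- (p1 -> p2) \/ (p2 -> p1): neither disjunct is forced at a.
a ||-/- p1 -> p2: at the accessible world b, b ||- p1 but b ||-/- p2.
b lacks atom p2, so b ||-/- p2.
So the root a does not force the formula.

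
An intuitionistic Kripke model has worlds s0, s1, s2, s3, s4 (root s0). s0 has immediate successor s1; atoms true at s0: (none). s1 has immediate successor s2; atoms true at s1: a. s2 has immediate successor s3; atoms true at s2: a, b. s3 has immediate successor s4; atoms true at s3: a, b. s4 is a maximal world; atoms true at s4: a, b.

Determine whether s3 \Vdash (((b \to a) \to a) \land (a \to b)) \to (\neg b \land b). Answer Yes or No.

s3 \nVdash (((b \to a) \to a) \land (a \to b)) \to (\neg b \land b): already at s3 itself, s3 \Vdash ((b \to a) \to a) \land (a \to b) but s3 \nVdash \neg b \land b.
s3 \nVdash \neg b \land b since s3 fails \neg b.

No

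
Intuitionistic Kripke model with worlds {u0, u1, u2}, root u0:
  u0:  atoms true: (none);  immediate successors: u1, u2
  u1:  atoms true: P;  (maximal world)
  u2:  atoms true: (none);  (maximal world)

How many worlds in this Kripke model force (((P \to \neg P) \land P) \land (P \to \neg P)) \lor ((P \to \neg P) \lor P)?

u0: does not force it — u0 \nVdash (((P \to \neg P) \land P) \land (P \to \neg P)) \lor ((P \to \neg P) \lor P): neither disjunct is forced at u0.
u1: forces it.
u2: forces it.
Worlds forcing the formula: {u1, u2}.

2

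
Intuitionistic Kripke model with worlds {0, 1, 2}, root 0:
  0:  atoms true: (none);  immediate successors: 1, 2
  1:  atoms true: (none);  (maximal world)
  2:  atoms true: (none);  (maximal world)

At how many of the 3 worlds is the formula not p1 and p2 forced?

0

0: does not force it — 0 does not force not p1 and p2 since 0 fails p2.
1: does not force it.
2: does not force it.
Worlds forcing the formula: { }.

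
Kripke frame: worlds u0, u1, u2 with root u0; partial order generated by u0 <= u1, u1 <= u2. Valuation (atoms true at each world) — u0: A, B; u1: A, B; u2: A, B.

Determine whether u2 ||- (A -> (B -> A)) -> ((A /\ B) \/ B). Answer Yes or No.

u2 ||- (A -> (B -> A)) -> ((A /\ B) \/ B): every world accessible from u2 that forces A -> (B -> A) (namely u2) also forces (A /\ B) \/ B.

Yes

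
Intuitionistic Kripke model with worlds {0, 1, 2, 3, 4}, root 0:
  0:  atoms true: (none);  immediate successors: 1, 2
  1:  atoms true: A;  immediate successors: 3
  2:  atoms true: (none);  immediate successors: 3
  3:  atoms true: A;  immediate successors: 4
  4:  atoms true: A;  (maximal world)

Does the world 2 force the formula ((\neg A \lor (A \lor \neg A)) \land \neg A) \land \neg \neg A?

No

2 \nVdash ((\neg A \lor (A \lor \neg A)) \land \neg A) \land \neg \neg A since 2 fails (\neg A \lor (A \lor \neg A)) \land \neg A.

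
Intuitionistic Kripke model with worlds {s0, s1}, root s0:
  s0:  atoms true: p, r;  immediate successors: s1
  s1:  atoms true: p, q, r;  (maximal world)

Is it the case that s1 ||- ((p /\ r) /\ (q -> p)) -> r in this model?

Yes

s1 ||- ((p /\ r) /\ (q -> p)) -> r: every world accessible from s1 that forces (p /\ r) /\ (q -> p) (namely s1) also forces r.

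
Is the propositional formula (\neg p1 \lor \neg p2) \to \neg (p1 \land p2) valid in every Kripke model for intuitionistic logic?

Yes

This is a constructively valid De Morgan direction (disjunction of negations to negated conjunction), which is intuitionistically derivable.
If \neg p1 holds at a world then no accessible world forces p1, hence none forces p1 \land p2; likewise for \neg p2.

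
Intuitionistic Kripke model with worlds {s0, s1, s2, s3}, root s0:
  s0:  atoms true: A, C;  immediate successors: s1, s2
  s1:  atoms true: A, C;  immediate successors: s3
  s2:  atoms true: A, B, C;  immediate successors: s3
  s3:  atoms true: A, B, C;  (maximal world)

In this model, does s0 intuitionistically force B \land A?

s0 \nVdash B \land A since s0 fails B.

No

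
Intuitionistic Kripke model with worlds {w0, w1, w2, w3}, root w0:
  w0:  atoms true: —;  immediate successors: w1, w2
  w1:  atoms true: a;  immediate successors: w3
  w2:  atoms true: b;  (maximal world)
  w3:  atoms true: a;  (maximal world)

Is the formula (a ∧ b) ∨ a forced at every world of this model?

Not every world: w0 ⊮ (a ∧ b) ∨ a.
w0 ⊮ (a ∧ b) ∨ a: neither disjunct is forced at w0.
w0 ⊮ a ∧ b since w0 fails a.

No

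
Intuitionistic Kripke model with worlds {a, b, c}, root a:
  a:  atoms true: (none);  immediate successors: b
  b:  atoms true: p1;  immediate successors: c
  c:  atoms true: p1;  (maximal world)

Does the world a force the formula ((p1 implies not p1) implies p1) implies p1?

a does not force ((p1 implies not p1) implies p1) implies p1: already at a itself, a forces (p1 implies not p1) implies p1 but a does not force p1.
a lacks atom p1, so a does not force p1.

No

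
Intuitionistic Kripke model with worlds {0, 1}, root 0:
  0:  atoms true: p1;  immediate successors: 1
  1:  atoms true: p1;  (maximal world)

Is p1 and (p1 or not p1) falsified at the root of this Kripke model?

0 forces p1 and (p1 or not p1) since 0 forces both conjuncts.
So the root 0 forces p1 and (p1 or not p1); the model is not a countermodel.

No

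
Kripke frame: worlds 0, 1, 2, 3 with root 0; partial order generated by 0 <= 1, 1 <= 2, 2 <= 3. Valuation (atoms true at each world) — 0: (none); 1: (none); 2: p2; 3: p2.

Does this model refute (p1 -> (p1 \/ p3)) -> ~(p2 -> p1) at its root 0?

No

0 ||- (p1 -> (p1 \/ p3)) -> ~(p2 -> p1): every world accessible from 0 that forces p1 -> (p1 \/ p3) (namely 0, 1, 2, 3) also forces ~(p2 -> p1).
So the root 0 forces (p1 -> (p1 \/ p3)) -> ~(p2 -> p1); the model is not a countermodel.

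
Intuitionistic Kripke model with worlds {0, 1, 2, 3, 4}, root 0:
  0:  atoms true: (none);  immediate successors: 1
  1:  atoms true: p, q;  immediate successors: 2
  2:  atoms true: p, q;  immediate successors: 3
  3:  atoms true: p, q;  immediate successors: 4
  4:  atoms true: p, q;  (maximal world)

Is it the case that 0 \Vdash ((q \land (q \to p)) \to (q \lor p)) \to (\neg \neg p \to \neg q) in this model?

No

0 \nVdash ((q \land (q \to p)) \to (q \lor p)) \to (\neg \neg p \to \neg q): already at 0 itself, 0 \Vdash (q \land (q \to p)) \to (q \lor p) but 0 \nVdash \neg \neg p \to \neg q.
0 \nVdash \neg \neg p \to \neg q: already at 0 itself, 0 \Vdash \neg \neg p but 0 \nVdash \neg q.
0 \nVdash \neg q since 1 is accessible from 0 and 1 \Vdash q.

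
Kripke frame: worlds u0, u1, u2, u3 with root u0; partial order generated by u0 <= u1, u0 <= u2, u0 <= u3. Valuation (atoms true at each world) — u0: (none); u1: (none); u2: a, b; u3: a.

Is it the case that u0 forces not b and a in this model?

u0 does not force not b and a since u0 fails not b.

No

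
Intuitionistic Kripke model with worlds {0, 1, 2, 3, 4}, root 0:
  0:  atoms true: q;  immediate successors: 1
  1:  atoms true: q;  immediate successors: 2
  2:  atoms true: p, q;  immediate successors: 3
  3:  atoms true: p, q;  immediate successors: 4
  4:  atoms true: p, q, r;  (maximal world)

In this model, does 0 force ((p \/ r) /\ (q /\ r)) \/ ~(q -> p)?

No

0 ||-/- ((p \/ r) /\ (q /\ r)) \/ ~(q -> p): neither disjunct is forced at 0.
0 ||-/- (p \/ r) /\ (q /\ r) since 0 fails p \/ r.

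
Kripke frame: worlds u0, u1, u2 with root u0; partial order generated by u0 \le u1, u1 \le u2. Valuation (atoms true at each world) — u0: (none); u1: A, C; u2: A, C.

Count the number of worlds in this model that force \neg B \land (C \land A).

u0: does not force it — u0 \nVdash \neg B \land (C \land A) since u0 fails C \land A.
u1: forces it.
u2: forces it.
Worlds forcing the formula: {u1, u2}.

2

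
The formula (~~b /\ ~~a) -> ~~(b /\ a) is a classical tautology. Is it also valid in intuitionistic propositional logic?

Yes

This is the distribution of double negation over conjunction, which is intuitionistically derivable.
Assume ~~b, ~~a, and ~(b /\ a). From b we'd get ~a (since b /\ a is refuted), contradicting ~~a; so ~b, contradicting ~~b.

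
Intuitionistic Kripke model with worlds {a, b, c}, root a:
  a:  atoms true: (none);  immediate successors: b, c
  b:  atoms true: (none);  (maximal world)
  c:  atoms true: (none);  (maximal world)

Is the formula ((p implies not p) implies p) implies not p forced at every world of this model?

Yes

a forces ((p implies not p) implies p) implies not p vacuously: no world accessible from a forces the antecedent (p implies not p) implies p.
Since the root a forces ((p implies not p) implies p) implies not p and forcing is persistent (monotone upward), every world forces it.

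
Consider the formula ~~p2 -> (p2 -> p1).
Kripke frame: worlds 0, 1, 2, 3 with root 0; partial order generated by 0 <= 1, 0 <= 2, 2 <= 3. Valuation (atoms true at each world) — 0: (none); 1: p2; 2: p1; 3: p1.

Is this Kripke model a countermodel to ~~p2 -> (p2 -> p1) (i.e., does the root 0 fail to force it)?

Yes

0 ||-/- ~~p2 -> (p2 -> p1): at the accessible world 1, 1 ||- ~~p2 but 1 ||-/- p2 -> p1.
1 ||-/- p2 -> p1: already at 1 itself, 1 ||- p2 but 1 ||-/- p1.
1 lacks atom p1, so 1 ||-/- p1.
So the root 0 does not force ~~p2 -> (p2 -> p1); the model is a countermodel.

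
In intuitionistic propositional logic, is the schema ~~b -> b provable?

No

This is double-negation elimination, which is not intuitionistically valid.
A Kripke countermodel: worlds u0, u1; order generated by u0 <= u1; atoms true at each world — u0:{}; u1:{b}.
u0 ||-/- ~~b -> b: already at u0 itself, u0 ||- ~~b but u0 ||-/- b.
u0 lacks atom b, so u0 ||-/- b.
So the root u0 does not force the formula.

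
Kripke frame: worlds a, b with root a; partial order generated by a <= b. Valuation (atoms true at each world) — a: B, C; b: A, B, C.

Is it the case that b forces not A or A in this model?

b forces not A or A via the disjunct A.

Yes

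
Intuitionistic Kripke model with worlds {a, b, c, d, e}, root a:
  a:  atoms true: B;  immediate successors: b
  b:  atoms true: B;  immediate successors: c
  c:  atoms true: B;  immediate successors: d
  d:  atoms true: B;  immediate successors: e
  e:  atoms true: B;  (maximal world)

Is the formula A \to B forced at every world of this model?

Yes

a \Vdash A \to B vacuously: no world accessible from a forces the antecedent A.
Since the root a forces A \to B and forcing is persistent (monotone upward), every world forces it.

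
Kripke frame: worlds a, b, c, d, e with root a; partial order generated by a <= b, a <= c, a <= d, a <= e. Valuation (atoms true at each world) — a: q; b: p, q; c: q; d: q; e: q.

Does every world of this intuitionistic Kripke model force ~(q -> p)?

Not every world: a ||-/- ~(q -> p).
a ||-/- ~(q -> p) since b is accessible from a and b ||- q -> p.
b ||- q -> p: every world accessible from b that forces q (namely b) also forces p.

No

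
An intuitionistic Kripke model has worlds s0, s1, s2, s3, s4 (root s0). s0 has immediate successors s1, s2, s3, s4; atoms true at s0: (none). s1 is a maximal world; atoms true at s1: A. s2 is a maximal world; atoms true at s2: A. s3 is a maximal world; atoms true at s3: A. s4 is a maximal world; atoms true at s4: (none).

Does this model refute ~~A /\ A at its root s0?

s0 ||-/- ~~A /\ A since s0 fails ~~A.
So the root s0 does not force ~~A /\ A; the model is a countermodel.

Yes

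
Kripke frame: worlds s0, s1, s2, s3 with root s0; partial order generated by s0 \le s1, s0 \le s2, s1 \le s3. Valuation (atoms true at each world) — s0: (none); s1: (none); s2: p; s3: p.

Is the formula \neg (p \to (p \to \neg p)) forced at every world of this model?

s0 \Vdash \neg (p \to (p \to \neg p)): no world accessible from s0 forces p \to (p \to \neg p).
Since the root s0 forces \neg (p \to (p \to \neg p)) and forcing is persistent (monotone upward), every world forces it.

Yes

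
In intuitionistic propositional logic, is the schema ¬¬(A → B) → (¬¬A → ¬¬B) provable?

This is the distribution of double negation over implication, which is intuitionistically derivable.
Assume ¬¬(A → B) and ¬¬A; suppose ¬B. Then A → B would give ¬A (by contraposition), contradicting ¬¬A; so ¬(A → B), contradicting ¬¬(A → B). Hence ¬¬B.

Yes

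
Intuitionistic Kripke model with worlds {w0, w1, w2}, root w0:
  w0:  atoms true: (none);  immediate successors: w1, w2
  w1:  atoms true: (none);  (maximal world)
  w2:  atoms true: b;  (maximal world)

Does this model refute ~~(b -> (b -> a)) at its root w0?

w0 ||-/- ~~(b -> (b -> a)) since w2 is accessible from w0 and w2 ||- ~(b -> (b -> a)).
w2 ||- ~(b -> (b -> a)): no world accessible from w2 forces b -> (b -> a).
So the root w0 does not force ~~(b -> (b -> a)); the model is a countermodel.

Yes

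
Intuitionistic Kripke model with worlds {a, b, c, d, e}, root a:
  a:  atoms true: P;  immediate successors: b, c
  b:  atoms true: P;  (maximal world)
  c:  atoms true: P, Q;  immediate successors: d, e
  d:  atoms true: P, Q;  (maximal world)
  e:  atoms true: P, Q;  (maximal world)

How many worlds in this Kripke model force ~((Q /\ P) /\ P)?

1

a: does not force it — a ||-/- ~((Q /\ P) /\ P) since c is accessible from a and c ||- (Q /\ P) /\ P.
b: forces it.
c: does not force it — c ||-/- ~((Q /\ P) /\ P) since c is accessible from c and c ||- (Q /\ P) /\ P.
d: does not force it.
e: does not force it.
Worlds forcing the formula: {b}.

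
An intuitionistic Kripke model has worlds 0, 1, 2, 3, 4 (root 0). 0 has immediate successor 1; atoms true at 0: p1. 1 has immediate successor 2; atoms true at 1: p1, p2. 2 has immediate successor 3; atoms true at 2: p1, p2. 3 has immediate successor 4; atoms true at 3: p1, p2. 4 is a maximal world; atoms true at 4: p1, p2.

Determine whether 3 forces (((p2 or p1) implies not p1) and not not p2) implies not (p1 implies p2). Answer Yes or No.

Yes

3 forces (((p2 or p1) implies not p1) and not not p2) implies not (p1 implies p2) vacuously: no world accessible from 3 forces the antecedent ((p2 or p1) implies not p1) and not not p2.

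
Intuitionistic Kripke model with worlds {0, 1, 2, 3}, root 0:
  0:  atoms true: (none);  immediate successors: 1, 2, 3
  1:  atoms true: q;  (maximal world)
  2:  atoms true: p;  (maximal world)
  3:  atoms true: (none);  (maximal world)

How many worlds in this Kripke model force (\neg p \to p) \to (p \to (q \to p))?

0: forces it.
1: forces it.
2: forces it.
3: forces it.
Worlds forcing the formula: {0, 1, 2, 3}.

4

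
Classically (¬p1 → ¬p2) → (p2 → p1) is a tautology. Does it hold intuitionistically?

This is the converse of contraposition, which is not intuitionistically valid.
A Kripke countermodel: worlds u0, u1; order generated by u0 ≤ u1; atoms true at each world — u0:{p2}; u1:{p1,p2}.
u0 ⊮ (¬p1 → ¬p2) → (p2 → p1): already at u0 itself, u0 ⊩ ¬p1 → ¬p2 but u0 ⊮ p2 → p1.
u0 ⊮ p2 → p1: already at u0 itself, u0 ⊩ p2 but u0 ⊮ p1.
u0 lacks atom p1, so u0 ⊮ p1.
So the root u0 does not force the formula.

No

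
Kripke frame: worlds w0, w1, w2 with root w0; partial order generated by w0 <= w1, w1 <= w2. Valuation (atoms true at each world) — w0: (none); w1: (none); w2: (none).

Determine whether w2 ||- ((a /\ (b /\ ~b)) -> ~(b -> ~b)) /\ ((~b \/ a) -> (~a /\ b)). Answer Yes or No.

w2 ||-/- ((a /\ (b /\ ~b)) -> ~(b -> ~b)) /\ ((~b \/ a) -> (~a /\ b)) since w2 fails (~b \/ a) -> (~a /\ b).

No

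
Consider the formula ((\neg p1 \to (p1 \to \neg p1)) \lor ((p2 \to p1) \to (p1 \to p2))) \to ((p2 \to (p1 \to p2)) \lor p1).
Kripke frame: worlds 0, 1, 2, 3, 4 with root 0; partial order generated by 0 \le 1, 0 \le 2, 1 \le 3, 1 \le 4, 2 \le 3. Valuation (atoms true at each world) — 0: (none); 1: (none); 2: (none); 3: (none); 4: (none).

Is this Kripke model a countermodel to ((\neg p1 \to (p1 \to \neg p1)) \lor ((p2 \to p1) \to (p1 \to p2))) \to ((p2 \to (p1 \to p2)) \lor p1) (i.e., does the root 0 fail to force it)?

No

0 \Vdash ((\neg p1 \to (p1 \to \neg p1)) \lor ((p2 \to p1) \to (p1 \to p2))) \to ((p2 \to (p1 \to p2)) \lor p1): every world accessible from 0 that forces (\neg p1 \to (p1 \to \neg p1)) \lor ((p2 \to p1) \to (p1 \to p2)) (namely 0, 1, 2, 3, 4) also forces (p2 \to (p1 \to p2)) \lor p1.
So the root 0 forces ((\neg p1 \to (p1 \to \neg p1)) \lor ((p2 \to p1) \to (p1 \to p2))) \to ((p2 \to (p1 \to p2)) \lor p1); the model is not a countermodel.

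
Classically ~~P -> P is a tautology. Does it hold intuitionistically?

This is double-negation elimination, which is not intuitionistically valid.
A Kripke countermodel: worlds u, v; order generated by u <= v; atoms true at each world — u:{}; v:{P}.
u ||-/- ~~P -> P: already at u itself, u ||- ~~P but u ||-/- P.
u lacks atom P, so u ||-/- P.
So the root u does not force the formula.

No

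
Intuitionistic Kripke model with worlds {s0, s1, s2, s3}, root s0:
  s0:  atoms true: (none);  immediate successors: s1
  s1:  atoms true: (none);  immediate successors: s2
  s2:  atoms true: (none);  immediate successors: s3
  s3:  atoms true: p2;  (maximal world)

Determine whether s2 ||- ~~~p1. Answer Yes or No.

s2 ||- ~~~p1: no world accessible from s2 forces ~~p1.

Yes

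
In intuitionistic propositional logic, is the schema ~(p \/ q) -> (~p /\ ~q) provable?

Yes

This is a constructively valid De Morgan direction (negated disjunction to conjunction of negations), which is intuitionistically derivable.
From ~(p \/ q): if p held then p \/ q would, contradiction — so ~p; similarly ~q.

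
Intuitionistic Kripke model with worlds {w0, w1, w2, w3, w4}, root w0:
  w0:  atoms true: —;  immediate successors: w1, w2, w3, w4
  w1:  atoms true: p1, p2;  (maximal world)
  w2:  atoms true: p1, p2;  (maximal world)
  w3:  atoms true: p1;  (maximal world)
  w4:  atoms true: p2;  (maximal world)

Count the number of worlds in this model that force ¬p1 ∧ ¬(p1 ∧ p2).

1

w0: does not force it — w0 ⊮ ¬p1 ∧ ¬(p1 ∧ p2) since w0 fails ¬p1.
w1: does not force it — w1 ⊮ ¬p1 ∧ ¬(p1 ∧ p2) since w1 fails ¬p1.
w2: does not force it.
w3: does not force it.
w4: forces it.
Worlds forcing the formula: {w4}.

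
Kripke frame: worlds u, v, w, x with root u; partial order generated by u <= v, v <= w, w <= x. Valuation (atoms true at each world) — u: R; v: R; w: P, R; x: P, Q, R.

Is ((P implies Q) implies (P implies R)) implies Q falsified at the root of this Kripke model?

u does not force ((P implies Q) implies (P implies R)) implies Q: already at u itself, u forces (P implies Q) implies (P implies R) but u does not force Q.
u lacks atom Q, so u does not force Q.
So the root u does not force ((P implies Q) implies (P implies R)) implies Q; the model is a countermodel.

Yes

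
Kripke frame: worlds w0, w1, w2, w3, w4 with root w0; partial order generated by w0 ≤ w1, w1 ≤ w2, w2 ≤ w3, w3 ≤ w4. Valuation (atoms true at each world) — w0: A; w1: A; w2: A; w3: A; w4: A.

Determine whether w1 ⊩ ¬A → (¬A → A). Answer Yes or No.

w1 ⊩ ¬A → (¬A → A) vacuously: no world accessible from w1 forces the antecedent ¬A.

Yes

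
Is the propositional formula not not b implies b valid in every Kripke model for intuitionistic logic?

This is double-negation elimination, which is not intuitionistically valid.
A Kripke countermodel: worlds w0, w1; order generated by w0 <= w1; atoms true at each world — w0:{}; w1:{b}.
w0 does not force not not b implies b: already at w0 itself, w0 forces not not b but w0 does not force b.
w0 lacks atom b, so w0 does not force b.
So the root w0 does not force the formula.

No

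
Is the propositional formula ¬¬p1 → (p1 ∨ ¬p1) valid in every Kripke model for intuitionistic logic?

This is a variant of double-negation elimination (deriving excluded middle from double negation), which is not intuitionistically valid.
A Kripke countermodel: worlds u, v; order generated by u ≤ v; atoms true at each world — u:{}; v:{p1}.
u ⊮ ¬¬p1 → (p1 ∨ ¬p1): already at u itself, u ⊩ ¬¬p1 but u ⊮ p1 ∨ ¬p1.
u ⊮ p1 ∨ ¬p1: neither disjunct is forced at u.
u lacks atom p1, so u ⊮ p1.
So the root u does not force the formula.

No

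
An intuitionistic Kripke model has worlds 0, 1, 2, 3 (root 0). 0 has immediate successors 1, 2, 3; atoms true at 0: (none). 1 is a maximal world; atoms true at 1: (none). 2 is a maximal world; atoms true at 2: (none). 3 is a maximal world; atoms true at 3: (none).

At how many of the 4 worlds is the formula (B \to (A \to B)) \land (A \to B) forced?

0: forces it.
1: forces it.
2: forces it.
3: forces it.
Worlds forcing the formula: {0, 1, 2, 3}.

4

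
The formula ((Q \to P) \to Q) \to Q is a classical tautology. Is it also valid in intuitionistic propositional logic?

No

This is Peirce's law, which is not intuitionistically valid.
A Kripke countermodel: worlds u, v; order generated by u \le v; atoms true at each world — u:{}; v:{Q}.
u \nVdash ((Q \to P) \to Q) \to Q: already at u itself, u \Vdash (Q \to P) \to Q but u \nVdash Q.
u lacks atom Q, so u \nVdash Q.
So the root u does not force the formula.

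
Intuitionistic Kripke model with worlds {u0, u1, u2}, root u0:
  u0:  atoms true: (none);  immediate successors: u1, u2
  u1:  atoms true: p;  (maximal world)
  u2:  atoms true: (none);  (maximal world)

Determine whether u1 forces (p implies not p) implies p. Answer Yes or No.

u1 forces (p implies not p) implies p vacuously: no world accessible from u1 forces the antecedent p implies not p.

Yes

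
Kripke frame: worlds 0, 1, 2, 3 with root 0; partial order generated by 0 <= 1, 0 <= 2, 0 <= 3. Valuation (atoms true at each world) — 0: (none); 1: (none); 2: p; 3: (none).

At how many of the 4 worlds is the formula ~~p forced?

0: does not force it — 0 ||-/- ~~p since 1 is accessible from 0 and 1 ||- ~p.
1: does not force it — 1 ||-/- ~~p since 1 is accessible from 1 and 1 ||- ~p.
2: forces it.
3: does not force it — 3 ||-/- ~~p since 3 is accessible from 3 and 3 ||- ~p.
Worlds forcing the formula: {2}.

1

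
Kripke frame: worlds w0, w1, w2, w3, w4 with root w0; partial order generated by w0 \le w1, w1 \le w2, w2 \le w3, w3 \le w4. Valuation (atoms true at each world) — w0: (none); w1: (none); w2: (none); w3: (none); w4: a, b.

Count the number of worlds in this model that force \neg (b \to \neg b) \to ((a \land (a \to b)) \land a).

1

w0: does not force it — w0 \nVdash \neg (b \to \neg b) \to ((a \land (a \to b)) \land a): already at w0 itself, w0 \Vdash \neg (b \to \neg b) but w0 \nVdash (a \land (a \to b)) \land a.
w1: does not force it — w1 \nVdash \neg (b \to \neg b) \to ((a \land (a \to b)) \land a): already at w1 itself, w1 \Vdash \neg (b \to \neg b) but w1 \nVdash (a \land (a \to b)) \land a.
w2: does not force it — w2 \nVdash \neg (b \to \neg b) \to ((a \land (a \to b)) \land a): already at w2 itself, w2 \Vdash \neg (b \to \neg b) but w2 \nVdash (a \land (a \to b)) \land a.
w3: does not force it.
w4: forces it.
Worlds forcing the formula: {w4}.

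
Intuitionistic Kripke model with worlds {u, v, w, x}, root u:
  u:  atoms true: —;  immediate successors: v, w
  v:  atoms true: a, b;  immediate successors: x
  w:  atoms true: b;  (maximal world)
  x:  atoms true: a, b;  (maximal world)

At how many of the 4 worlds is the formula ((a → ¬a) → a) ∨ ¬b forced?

u: does not force it — u ⊮ ((a → ¬a) → a) ∨ ¬b: neither disjunct is forced at u.
v: forces it.
w: does not force it.
x: forces it.
Worlds forcing the formula: {v, x}.

2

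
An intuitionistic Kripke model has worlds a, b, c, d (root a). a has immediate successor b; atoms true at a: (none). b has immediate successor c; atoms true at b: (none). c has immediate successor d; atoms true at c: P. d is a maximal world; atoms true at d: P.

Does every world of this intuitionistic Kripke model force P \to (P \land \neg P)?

Not every world: a \nVdash P \to (P \land \neg P).
a \nVdash P \to (P \land \neg P): at the accessible world c, c \Vdash P but c \nVdash P \land \neg P.
c \nVdash P \land \neg P since c fails \neg P.

No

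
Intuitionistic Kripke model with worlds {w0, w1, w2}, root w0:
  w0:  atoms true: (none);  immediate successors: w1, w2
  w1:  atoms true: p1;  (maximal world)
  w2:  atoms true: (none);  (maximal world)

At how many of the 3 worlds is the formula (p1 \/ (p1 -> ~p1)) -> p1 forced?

w0: does not force it — w0 ||-/- (p1 \/ (p1 -> ~p1)) -> p1: at the accessible world w2, w2 ||- p1 \/ (p1 -> ~p1) but w2 ||-/- p1.
w1: forces it.
w2: does not force it.
Worlds forcing the formula: {w1}.

1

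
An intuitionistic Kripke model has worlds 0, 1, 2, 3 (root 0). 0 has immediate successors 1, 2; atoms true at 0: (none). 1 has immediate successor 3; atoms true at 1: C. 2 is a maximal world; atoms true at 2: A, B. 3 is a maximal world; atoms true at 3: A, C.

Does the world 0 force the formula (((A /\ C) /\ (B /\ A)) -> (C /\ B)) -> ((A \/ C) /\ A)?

0 ||-/- (((A /\ C) /\ (B /\ A)) -> (C /\ B)) -> ((A \/ C) /\ A): already at 0 itself, 0 ||- ((A /\ C) /\ (B /\ A)) -> (C /\ B) but 0 ||-/- (A \/ C) /\ A.
0 ||-/- (A \/ C) /\ A since 0 fails A \/ C.

No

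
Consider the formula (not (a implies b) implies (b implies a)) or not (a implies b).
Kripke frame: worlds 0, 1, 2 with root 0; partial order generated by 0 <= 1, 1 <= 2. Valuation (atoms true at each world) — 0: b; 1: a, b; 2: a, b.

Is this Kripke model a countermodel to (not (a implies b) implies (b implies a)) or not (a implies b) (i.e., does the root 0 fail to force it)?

No

0 forces (not (a implies b) implies (b implies a)) or not (a implies b) via the disjunct not (a implies b) implies (b implies a).
So the root 0 forces (not (a implies b) implies (b implies a)) or not (a implies b); the model is not a countermodel.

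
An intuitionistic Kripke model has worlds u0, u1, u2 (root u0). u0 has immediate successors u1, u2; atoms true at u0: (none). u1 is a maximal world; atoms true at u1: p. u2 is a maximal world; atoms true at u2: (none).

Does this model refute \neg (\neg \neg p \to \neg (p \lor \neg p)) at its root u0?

u0 \nVdash \neg (\neg \neg p \to \neg (p \lor \neg p)) since u2 is accessible from u0 and u2 \Vdash \neg \neg p \to \neg (p \lor \neg p).
u2 \Vdash \neg \neg p \to \neg (p \lor \neg p) vacuously: no world accessible from u2 forces the antecedent \neg \neg p.
So the root u0 does not force \neg (\neg \neg p \to \neg (p \lor \neg p)); the model is a countermodel.

Yes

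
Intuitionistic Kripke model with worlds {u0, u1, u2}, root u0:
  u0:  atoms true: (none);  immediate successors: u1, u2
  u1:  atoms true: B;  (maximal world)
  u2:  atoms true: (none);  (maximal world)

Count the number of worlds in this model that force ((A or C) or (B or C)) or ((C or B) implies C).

2

u0: does not force it — u0 does not force ((A or C) or (B or C)) or ((C or B) implies C): neither disjunct is forced at u0.
u1: forces it.
u2: forces it.
Worlds forcing the formula: {u1, u2}.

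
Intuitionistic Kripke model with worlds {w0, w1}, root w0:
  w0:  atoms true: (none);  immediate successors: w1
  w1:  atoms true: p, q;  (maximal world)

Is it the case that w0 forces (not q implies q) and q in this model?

w0 does not force (not q implies q) and q since w0 fails q.

No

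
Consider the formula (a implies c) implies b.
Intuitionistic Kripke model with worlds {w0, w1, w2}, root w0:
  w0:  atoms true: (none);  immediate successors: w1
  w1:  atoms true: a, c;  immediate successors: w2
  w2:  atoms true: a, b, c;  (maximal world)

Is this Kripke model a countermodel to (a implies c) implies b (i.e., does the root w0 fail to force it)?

Yes

w0 does not force (a implies c) implies b: already at w0 itself, w0 forces a implies c but w0 does not force b.
w0 lacks atom b, so w0 does not force b.
So the root w0 does not force (a implies c) implies b; the model is a countermodel.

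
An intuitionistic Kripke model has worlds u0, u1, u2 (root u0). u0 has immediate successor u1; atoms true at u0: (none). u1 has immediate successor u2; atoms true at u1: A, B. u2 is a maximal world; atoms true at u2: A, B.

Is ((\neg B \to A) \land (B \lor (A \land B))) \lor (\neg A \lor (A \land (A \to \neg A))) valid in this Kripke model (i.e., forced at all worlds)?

No

Not every world: u0 \nVdash ((\neg B \to A) \land (B \lor (A \land B))) \lor (\neg A \lor (A \land (A \to \neg A))).
u0 \nVdash ((\neg B \to A) \land (B \lor (A \land B))) \lor (\neg A \lor (A \land (A \to \neg A))): neither disjunct is forced at u0.
u0 \nVdash (\neg B \to A) \land (B \lor (A \land B)) since u0 fails B \lor (A \land B).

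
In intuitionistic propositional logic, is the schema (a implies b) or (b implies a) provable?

No

This is the Gödel–Dummett linearity axiom, which is not intuitionistically valid.
A Kripke countermodel: worlds u0, u1, u2; order generated by u0 <= u1, u0 <= u2; atoms true at each world — u0:{}; u1:{a}; u2:{b}.
u0 does not force (a implies b) or (b implies a): neither disjunct is forced at u0.
u0 does not force a implies b: at the accessible world u1, u1 forces a but u1 does not force b.
u1 lacks atom b, so u1 does not force b.
So the root u0 does not force the formula.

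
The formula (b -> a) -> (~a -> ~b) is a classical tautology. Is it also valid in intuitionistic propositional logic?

Yes

This is the forward direction of contraposition, which is intuitionistically derivable.
Assume b -> a and ~a. If b held then a would follow, contradicting ~a; so ~b.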